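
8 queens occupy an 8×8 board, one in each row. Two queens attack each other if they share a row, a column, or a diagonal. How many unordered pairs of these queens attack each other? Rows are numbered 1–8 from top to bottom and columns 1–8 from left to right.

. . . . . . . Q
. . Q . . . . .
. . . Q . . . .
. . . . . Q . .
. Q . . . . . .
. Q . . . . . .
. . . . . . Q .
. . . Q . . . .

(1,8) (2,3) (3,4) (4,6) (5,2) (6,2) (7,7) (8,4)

Same column: (3,4)–(8,4) (column 4); (5,2)–(6,2) (column 2).
Same diagonal: (2,3)–(3,4) (|2−3| = |3−4| = 1); (3,4)–(5,2) (|3−5| = |4−2| = 2); (6,2)–(8,4) (|6−8| = |2−4| = 2).
Total attacking pairs: 5.

5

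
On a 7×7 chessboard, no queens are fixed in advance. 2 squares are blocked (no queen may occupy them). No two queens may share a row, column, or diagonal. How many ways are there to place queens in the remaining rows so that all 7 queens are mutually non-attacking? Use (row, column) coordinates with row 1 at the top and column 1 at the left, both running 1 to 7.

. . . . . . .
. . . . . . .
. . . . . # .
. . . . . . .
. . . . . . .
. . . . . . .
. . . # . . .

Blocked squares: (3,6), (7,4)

30

Branch on row 1: col 1 → 3; col 2 → 5; col 3 → 4; col 4 → 6; col 5 → 3; col 6 → 6; col 7 → 3.
Sum: 3 + 5 + 4 + 6 + 3 + 6 + 3 = 30.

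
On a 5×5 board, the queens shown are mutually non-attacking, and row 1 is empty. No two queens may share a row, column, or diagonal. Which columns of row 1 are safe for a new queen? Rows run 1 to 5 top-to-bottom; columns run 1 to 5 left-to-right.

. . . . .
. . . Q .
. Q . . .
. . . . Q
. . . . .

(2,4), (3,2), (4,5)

(2,4) attacks row 1 at column 4 and diagonals 3, 5.
(3,2) attacks row 1 at column 2 and diagonals 4.
(4,5) attacks row 1 at column 5 and diagonals 2.
Attacked columns: {2, 3, 4, 5}. Safe: {1}.

columns 1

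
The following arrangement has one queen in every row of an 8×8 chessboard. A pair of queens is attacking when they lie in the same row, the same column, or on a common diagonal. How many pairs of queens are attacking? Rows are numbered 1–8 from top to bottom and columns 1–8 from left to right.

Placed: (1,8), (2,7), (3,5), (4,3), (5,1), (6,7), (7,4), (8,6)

2

Same column: (2,7)–(6,7) (column 7).
Same diagonal: (1,8)–(2,7) (|1−2| = |8−7| = 1).
Total attacking pairs: 2.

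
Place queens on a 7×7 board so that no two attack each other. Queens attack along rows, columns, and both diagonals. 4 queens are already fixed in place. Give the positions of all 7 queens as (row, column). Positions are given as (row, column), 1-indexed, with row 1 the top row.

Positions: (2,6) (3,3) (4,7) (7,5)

Row 1: attacked by (2,6)→{5,6,7}; (3,3)→{1,3,5}; (4,7)→{4,7}; (7,5)→{5}. Safe: 2. Place at column 2.
Row 5: attacked by (1,2)→{2,6}; (2,6)→{3,6}; (3,3)→{1,3,5}; (4,7)→{6,7}; (7,5)→{3,5,7}. Safe: 4. Place at column 4.
Row 6: attacked by (1,2)→{2,7}; (2,6)→{2,6}; (3,3)→{3,6}; (4,7)→{5,7}; (5,4)→{3,4,5}; (7,5)→{4,5,6}. Safe: 1. Place at column 1.
Columns [2, 6, 3, 7, 4, 1, 5], r−c [-1, -4, 0, -3, 1, 5, 2], r+c [3, 8, 6, 11, 9, 7, 12] are all distinct, so no two queens attack.

(1,2) (2,6) (3,3) (4,7) (5,4) (6,1) (7,5)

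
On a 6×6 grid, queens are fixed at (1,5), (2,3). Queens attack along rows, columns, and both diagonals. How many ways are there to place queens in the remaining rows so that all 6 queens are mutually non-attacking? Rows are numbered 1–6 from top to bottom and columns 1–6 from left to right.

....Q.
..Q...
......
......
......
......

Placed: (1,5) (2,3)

Branch on row 3: col 1 → 1; col 6 → 0.
Sum: 1 + 0 = 1.

1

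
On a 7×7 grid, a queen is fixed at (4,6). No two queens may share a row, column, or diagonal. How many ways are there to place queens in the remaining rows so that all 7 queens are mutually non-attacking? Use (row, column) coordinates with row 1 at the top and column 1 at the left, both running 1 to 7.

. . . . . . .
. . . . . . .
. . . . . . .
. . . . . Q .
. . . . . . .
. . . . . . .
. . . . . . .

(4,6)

6

Branch on row 1: col 1 → 1; col 2 → 0; col 4 → 2; col 5 → 2; col 7 → 1.
Sum: 1 + 0 + 2 + 2 + 1 = 6.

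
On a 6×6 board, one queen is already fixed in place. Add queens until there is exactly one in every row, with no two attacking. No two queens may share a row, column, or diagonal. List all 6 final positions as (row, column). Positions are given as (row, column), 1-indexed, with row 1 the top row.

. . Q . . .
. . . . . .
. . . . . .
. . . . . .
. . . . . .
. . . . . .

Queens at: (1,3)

(1,3) (2,6) (3,2) (4,5) (5,1) (6,4)

Row 2: attacked by (1,3)→{2,3,4}. Safe: 1, 5, 6. Place at column 6.
Row 3: attacked by (1,3)→{1,3,5}; (2,6)→{5,6}. Safe: 2, 4. Place at column 2.
Row 4: attacked by (1,3)→{3,6}; (2,6)→{4,6}; (3,2)→{1,2,3}. Safe: 5. Place at column 5.
Row 5: attacked by (1,3)→{3}; (2,6)→{3,6}; (3,2)→{2,4}; (4,5)→{4,5,6}. Safe: 1. Place at column 1.
Row 6: attacked by (1,3)→{3}; (2,6)→{2,6}; (3,2)→{2,5}; (4,5)→{3,5}; (5,1)→{1,2}. Safe: 4. Place at column 4.
Columns [3, 6, 2, 5, 1, 4], r−c [-2, -4, 1, -1, 4, 2], r+c [4, 8, 5, 9, 6, 10] are all distinct, so no two queens attack.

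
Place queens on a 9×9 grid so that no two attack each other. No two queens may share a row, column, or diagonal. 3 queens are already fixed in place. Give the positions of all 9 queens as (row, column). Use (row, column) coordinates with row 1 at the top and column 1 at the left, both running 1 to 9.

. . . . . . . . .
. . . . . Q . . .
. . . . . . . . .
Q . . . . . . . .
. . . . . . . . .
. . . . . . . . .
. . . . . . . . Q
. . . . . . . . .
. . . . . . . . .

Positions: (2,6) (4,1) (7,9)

Row 1: attacked by (2,6)→{5,6,7}; (4,1)→{1,4}; (7,9)→{3,9}. Safe: 2, 8. Place at column 2.
Row 3: attacked by (1,2)→{2,4}; (2,6)→{5,6,7}; (4,1)→{1,2}; (7,9)→{5,9}. Safe: 3, 8. Place at column 3.
Row 5: attacked by (1,2)→{2,6}; (2,6)→{3,6,9}; (3,3)→{1,3,5}; (4,1)→{1,2}; (7,9)→{7,9}. Safe: 4, 8. Place at column 8.
Row 6: attacked by (1,2)→{2,7}; (2,6)→{2,6}; (3,3)→{3,6}; (4,1)→{1,3}; (5,8)→{7,8,9}; (7,9)→{8,9}. Safe: 4, 5. Place at column 4.
Row 8: attacked by (1,2)→{2,9}; (2,6)→{6}; (3,3)→{3,8}; (4,1)→{1,5}; (5,8)→{5,8}; (6,4)→{2,4,6}; (7,9)→{8,9}. Safe: 7. Place at column 7.
Row 9: attacked by (1,2)→{2}; (2,6)→{6}; (3,3)→{3,9}; (4,1)→{1,6}; (5,8)→{4,8}; (6,4)→{1,4,7}; (7,9)→{7,9}; (8,7)→{6,7,8}. Safe: 5. Place at column 5.
Columns [2, 6, 3, 1, 8, 4, 9, 7, 5], r−c [-1, -4, 0, 3, -3, 2, -2, 1, 4], r+c [3, 8, 6, 5, 13, 10, 16, 15, 14] are all distinct, so no two queens attack.

(1,2) (2,6) (3,3) (4,1) (5,8) (6,4) (7,9) (8,7) (9,5)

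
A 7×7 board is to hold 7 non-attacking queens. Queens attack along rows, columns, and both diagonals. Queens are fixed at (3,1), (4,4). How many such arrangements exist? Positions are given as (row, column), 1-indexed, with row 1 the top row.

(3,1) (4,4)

Branch on row 1: col 2 → 1; col 5 → 0; col 6 → 1.
Sum: 1 + 0 + 1 = 2.

2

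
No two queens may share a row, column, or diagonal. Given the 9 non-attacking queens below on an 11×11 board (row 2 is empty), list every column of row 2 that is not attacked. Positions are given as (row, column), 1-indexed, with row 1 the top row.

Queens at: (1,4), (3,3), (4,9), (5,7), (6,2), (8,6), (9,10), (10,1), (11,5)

(1,4) attacks row 2 at column 4 and diagonals 3, 5.
(3,3) attacks row 2 at column 3 and diagonals 2, 4.
(4,9) attacks row 2 at column 9 and diagonals 7, 11.
(5,7) attacks row 2 at column 7 and diagonals 4, 10.
(6,2) attacks row 2 at column 2 and diagonals 6.
(8,6) attacks row 2 at column 6.
(9,10) attacks row 2 at column 10 and diagonals 3.
(10,1) attacks row 2 at column 1 and diagonals 9.
(11,5) attacks row 2 at column 5.
Attacked columns: {1, 2, 3, 4, 5, 6, 7, 9, 10, 11}. Safe: {8}.

columns 8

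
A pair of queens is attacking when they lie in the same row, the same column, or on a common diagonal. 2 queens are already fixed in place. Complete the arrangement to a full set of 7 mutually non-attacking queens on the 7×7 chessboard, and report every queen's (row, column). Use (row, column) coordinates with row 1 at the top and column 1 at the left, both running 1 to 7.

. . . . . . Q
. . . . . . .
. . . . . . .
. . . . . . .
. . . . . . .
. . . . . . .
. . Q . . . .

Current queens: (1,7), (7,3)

Row 2: attacked by (1,7)→{6,7}; (7,3)→{3}. Safe: 1, 2, 4, 5. Place at column 4.
Row 3: attacked by (1,7)→{5,7}; (2,4)→{3,4,5}; (7,3)→{3,7}. Safe: 1, 2, 6. Place at column 1.
Row 4: attacked by (1,7)→{4,7}; (2,4)→{2,4,6}; (3,1)→{1,2}; (7,3)→{3,6}. Safe: 5. Place at column 5.
Row 5: attacked by (1,7)→{3,7}; (2,4)→{1,4,7}; (3,1)→{1,3}; (4,5)→{4,5,6}; (7,3)→{1,3,5}. Safe: 2. Place at column 2.
Row 6: attacked by (1,7)→{2,7}; (2,4)→{4}; (3,1)→{1,4}; (4,5)→{3,5,7}; (5,2)→{1,2,3}; (7,3)→{2,3,4}. Safe: 6. Place at column 6.
Columns [7, 4, 1, 5, 2, 6, 3], r−c [-6, -2, 2, -1, 3, 0, 4], r+c [8, 6, 4, 9, 7, 12, 10] are all distinct, so no two queens attack.

(1,7) (2,4) (3,1) (4,5) (5,2) (6,6) (7,3)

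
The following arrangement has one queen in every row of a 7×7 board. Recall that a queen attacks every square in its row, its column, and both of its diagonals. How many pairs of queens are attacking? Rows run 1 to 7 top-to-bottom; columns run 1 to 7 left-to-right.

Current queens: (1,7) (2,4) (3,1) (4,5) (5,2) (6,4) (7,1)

4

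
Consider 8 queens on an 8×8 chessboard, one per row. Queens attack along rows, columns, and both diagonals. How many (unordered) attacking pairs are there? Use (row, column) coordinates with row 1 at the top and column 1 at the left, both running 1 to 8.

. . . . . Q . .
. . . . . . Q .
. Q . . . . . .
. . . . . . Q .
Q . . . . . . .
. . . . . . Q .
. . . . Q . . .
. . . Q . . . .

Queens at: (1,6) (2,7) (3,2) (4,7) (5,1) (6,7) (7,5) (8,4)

6

Same column: (2,7)–(4,7) (column 7); (2,7)–(6,7) (column 7); (4,7)–(6,7) (column 7).
Same diagonal: (1,6)–(2,7) (|1−2| = |6−7| = 1); (5,1)–(8,4) (|5−8| = |1−4| = 3); (7,5)–(8,4) (|7−8| = |5−4| = 1).
Total attacking pairs: 6.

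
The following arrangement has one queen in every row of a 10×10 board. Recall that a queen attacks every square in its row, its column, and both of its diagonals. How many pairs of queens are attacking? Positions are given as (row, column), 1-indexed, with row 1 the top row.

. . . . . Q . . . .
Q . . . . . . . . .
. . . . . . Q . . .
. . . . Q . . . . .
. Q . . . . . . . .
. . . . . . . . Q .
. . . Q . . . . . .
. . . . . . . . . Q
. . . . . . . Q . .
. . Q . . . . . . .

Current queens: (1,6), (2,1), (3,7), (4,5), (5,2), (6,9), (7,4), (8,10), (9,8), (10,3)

3

Same diagonal: (1,6)–(5,2) (|1−5| = |6−2| = 4); (2,1)–(9,8) (|2−9| = |1−8| = 7); (5,2)–(7,4) (|5−7| = |2−4| = 2).
Total attacking pairs: 3.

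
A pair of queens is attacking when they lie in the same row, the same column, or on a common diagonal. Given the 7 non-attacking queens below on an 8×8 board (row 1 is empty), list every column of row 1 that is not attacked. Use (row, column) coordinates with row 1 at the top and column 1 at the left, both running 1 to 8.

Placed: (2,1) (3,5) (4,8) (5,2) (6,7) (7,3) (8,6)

(2,1) attacks row 1 at column 1 and diagonals 2.
(3,5) attacks row 1 at column 5 and diagonals 3, 7.
(4,8) attacks row 1 at column 8 and diagonals 5.
(5,2) attacks row 1 at column 2 and diagonals 6.
(6,7) attacks row 1 at column 7 and diagonals 2.
(7,3) attacks row 1 at column 3.
(8,6) attacks row 1 at column 6.
Attacked columns: {1, 2, 3, 5, 6, 7, 8}. Safe: {4}.

columns 4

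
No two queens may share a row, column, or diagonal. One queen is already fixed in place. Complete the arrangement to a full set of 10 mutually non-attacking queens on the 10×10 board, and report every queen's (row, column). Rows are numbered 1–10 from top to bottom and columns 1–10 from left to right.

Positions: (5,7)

(1,8) (2,6) (3,4) (4,1) (5,7) (6,5) (7,10) (8,2) (9,9) (10,3)

Row 1: attacked by (5,7)→{3,7}. Safe: 1, 2, 4, 5, 6, 8, 9, 10. Place at column 8.
Row 2: attacked by (1,8)→{7,8,9}; (5,7)→{4,7,10}. Safe: 1, 2, 3, 5, 6. Place at column 6.
Row 3: attacked by (1,8)→{6,8,10}; (2,6)→{5,6,7}; (5,7)→{5,7,9}. Safe: 1, 2, 3, 4. Place at column 4.
Row 4: attacked by (1,8)→{5,8}; (2,6)→{4,6,8}; (3,4)→{3,4,5}; (5,7)→{6,7,8}. Safe: 1, 2, 9, 10. Place at column 1.
Row 6: attacked by (1,8)→{3,8}; (2,6)→{2,6,10}; (3,4)→{1,4,7}; (4,1)→{1,3}; (5,7)→{6,7,8}. Safe: 5, 9. Place at column 5.
Row 7: attacked by (1,8)→{2,8}; (2,6)→{1,6}; (3,4)→{4,8}; (4,1)→{1,4}; (5,7)→{5,7,9}; (6,5)→{4,5,6}. Safe: 3, 10. Place at column 10.
Row 8: attacked by (1,8)→{1,8}; (2,6)→{6}; (3,4)→{4,9}; (4,1)→{1,5}; (5,7)→{4,7,10}; (6,5)→{3,5,7}; (7,10)→{9,10}. Safe: 2. Place at column 2.
Row 9: attacked by (1,8)→{8}; (2,6)→{6}; (3,4)→{4,10}; (4,1)→{1,6}; (5,7)→{3,7}; (6,5)→{2,5,8}; (7,10)→{8,10}; (8,2)→{1,2,3}. Safe: 9. Place at column 9.
Row 10: attacked by (1,8)→{8}; (2,6)→{6}; (3,4)→{4}; (4,1)→{1,7}; (5,7)→{2,7}; (6,5)→{1,5,9}; (7,10)→{7,10}; (8,2)→{2,4}; (9,9)→{8,9,10}. Safe: 3. Place at column 3.
Columns [8, 6, 4, 1, 7, 5, 10, 2, 9, 3], r−c [-7, -4, -1, 3, -2, 1, -3, 6, 0, 7], r+c [9, 8, 7, 5, 12, 11, 17, 10, 18, 13] are all distinct, so no two queens attack.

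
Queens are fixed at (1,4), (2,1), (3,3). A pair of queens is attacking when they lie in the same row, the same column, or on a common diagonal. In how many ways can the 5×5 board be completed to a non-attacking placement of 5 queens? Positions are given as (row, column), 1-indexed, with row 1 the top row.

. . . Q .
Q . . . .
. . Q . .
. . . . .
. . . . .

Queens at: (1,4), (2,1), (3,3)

Branch on row 4: col 5 → 1.
Sum: 1 = 1.

1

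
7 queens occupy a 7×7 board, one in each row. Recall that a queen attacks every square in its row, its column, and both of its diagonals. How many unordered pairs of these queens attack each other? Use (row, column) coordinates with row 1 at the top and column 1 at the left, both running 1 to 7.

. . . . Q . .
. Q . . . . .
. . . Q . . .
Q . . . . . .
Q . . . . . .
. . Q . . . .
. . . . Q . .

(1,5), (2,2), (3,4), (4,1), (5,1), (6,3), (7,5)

4

Same column: (1,5)–(7,5) (column 5); (4,1)–(5,1) (column 1).
Same diagonal: (1,5)–(5,1) (|1−5| = |5−1| = 4); (4,1)–(6,3) (|4−6| = |1−3| = 2).
Total attacking pairs: 4.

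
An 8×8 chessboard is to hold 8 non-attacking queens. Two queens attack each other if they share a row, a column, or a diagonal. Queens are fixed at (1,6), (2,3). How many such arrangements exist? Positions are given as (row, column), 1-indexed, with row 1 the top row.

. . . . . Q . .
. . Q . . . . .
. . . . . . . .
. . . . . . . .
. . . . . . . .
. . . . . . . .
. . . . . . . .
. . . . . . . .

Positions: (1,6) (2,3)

8

Branch on row 3: col 1 → 3; col 5 → 2; col 7 → 3.
Sum: 3 + 2 + 3 = 8.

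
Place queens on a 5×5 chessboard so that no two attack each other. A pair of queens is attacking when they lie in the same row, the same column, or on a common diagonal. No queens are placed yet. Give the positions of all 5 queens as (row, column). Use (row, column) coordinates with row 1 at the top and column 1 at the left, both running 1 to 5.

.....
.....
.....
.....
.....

Row 1: Safe: 1, 2, 3, 4, 5. Place at column 3.
Row 2: attacked by (1,3)→{2,3,4}. Safe: 1, 5. Place at column 1.
Row 3: attacked by (1,3)→{1,3,5}; (2,1)→{1,2}. Safe: 4. Place at column 4.
Row 4: attacked by (1,3)→{3}; (2,1)→{1,3}; (3,4)→{3,4,5}. Safe: 2. Place at column 2.
Row 5: attacked by (1,3)→{3}; (2,1)→{1,4}; (3,4)→{2,4}; (4,2)→{1,2,3}. Safe: 5. Place at column 5.
Columns [3, 1, 4, 2, 5], r−c [-2, 1, -1, 2, 0], r+c [4, 3, 7, 6, 10] are all distinct, so no two queens attack.

(1,3) (2,1) (3,4) (4,2) (5,5)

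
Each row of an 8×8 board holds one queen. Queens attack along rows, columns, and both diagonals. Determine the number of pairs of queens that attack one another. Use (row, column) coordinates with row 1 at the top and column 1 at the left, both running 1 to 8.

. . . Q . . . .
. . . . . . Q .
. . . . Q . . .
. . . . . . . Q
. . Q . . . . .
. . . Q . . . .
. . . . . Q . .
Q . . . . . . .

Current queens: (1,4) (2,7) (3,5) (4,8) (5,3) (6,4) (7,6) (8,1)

Same column: (1,4)–(6,4) (column 4).
Same diagonal: (2,7)–(8,1) (|2−8| = |7−1| = 6); (3,5)–(5,3) (|3−5| = |5−3| = 2); (5,3)–(6,4) (|5−6| = |3−4| = 1).
Total attacking pairs: 4.

4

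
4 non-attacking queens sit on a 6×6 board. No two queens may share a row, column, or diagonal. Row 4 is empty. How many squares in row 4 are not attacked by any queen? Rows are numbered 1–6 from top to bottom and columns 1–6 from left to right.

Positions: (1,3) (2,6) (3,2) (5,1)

(1,3) attacks row 4 at column 3 and diagonals 6.
(2,6) attacks row 4 at column 6 and diagonals 4.
(3,2) attacks row 4 at column 2 and diagonals 1, 3.
(5,1) attacks row 4 at column 1 and diagonals 2.
Attacked columns: {1, 2, 3, 4, 6}. Safe: {5}.

1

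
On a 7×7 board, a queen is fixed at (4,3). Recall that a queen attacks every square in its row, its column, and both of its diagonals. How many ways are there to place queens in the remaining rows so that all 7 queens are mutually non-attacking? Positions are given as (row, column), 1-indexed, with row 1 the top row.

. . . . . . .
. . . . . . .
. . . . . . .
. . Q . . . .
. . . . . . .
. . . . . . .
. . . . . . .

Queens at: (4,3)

4

Branch on row 1: col 1 → 1; col 2 → 1; col 4 → 1; col 5 → 1; col 7 → 0.
Sum: 1 + 1 + 1 + 1 + 0 = 4.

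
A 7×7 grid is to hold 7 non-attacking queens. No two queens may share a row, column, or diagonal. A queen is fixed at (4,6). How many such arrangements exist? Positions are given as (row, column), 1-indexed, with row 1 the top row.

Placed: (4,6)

6

Branch on row 1: col 1 → 1; col 2 → 0; col 4 → 2; col 5 → 2; col 7 → 1.
Sum: 1 + 0 + 2 + 2 + 1 = 6.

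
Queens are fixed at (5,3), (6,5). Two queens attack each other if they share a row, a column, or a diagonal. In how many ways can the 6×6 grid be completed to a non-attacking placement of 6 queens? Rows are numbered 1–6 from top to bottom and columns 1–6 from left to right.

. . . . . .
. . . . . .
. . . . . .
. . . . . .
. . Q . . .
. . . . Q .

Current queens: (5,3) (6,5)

Branch on row 1: col 1 → 0; col 2 → 1; col 4 → 0; col 6 → 0.
Sum: 0 + 1 + 0 + 0 = 1.

1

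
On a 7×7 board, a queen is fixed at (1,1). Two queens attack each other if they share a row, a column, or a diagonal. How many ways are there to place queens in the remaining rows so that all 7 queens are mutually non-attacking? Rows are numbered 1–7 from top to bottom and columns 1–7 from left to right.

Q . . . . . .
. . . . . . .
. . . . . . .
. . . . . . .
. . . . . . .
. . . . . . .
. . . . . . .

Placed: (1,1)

4

Branch on row 2: col 3 → 1; col 4 → 1; col 5 → 1; col 6 → 1; col 7 → 0.
Sum: 1 + 1 + 1 + 1 + 0 = 4.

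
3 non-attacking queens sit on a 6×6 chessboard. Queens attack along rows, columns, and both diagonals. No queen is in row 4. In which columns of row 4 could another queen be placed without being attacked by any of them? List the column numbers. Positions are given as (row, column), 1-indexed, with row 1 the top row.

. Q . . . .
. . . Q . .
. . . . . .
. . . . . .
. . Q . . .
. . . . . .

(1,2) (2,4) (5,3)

columns 1

(1,2) attacks row 4 at column 2 and diagonals 5.
(2,4) attacks row 4 at column 4 and diagonals 2, 6.
(5,3) attacks row 4 at column 3 and diagonals 2, 4.
Attacked columns: {2, 3, 4, 5, 6}. Safe: {1}.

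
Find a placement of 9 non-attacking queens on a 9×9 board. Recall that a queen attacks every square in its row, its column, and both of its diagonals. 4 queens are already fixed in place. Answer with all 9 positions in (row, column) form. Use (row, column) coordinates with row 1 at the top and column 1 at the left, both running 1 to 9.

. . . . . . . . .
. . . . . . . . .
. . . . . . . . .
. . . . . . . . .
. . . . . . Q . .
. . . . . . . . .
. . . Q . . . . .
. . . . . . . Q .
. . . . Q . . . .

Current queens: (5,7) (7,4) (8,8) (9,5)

(1,2) (2,6) (3,1) (4,3) (5,7) (6,9) (7,4) (8,8) (9,5)

Row 1: attacked by (5,7)→{3,7}; (7,4)→{4}; (8,8)→{1,8}; (9,5)→{5}. Safe: 2, 6, 9. Place at column 2.
Row 2: attacked by (1,2)→{1,2,3}; (5,7)→{4,7}; (7,4)→{4,9}; (8,8)→{2,8}; (9,5)→{5}. Safe: 6. Place at column 6.
Row 3: attacked by (1,2)→{2,4}; (2,6)→{5,6,7}; (5,7)→{5,7,9}; (7,4)→{4,8}; (8,8)→{3,8}; (9,5)→{5}. Safe: 1. Place at column 1.
Row 4: attacked by (1,2)→{2,5}; (2,6)→{4,6,8}; (3,1)→{1,2}; (5,7)→{6,7,8}; (7,4)→{1,4,7}; (8,8)→{4,8}; (9,5)→{5}. Safe: 3, 9. Place at column 3.
Row 6: attacked by (1,2)→{2,7}; (2,6)→{2,6}; (3,1)→{1,4}; (4,3)→{1,3,5}; (5,7)→{6,7,8}; (7,4)→{3,4,5}; (8,8)→{6,8}; (9,5)→{2,5,8}. Safe: 9. Place at column 9.
Columns [2, 6, 1, 3, 7, 9, 4, 8, 5], r−c [-1, -4, 2, 1, -2, -3, 3, 0, 4], r+c [3, 8, 4, 7, 12, 15, 11, 16, 14] are all distinct, so no two queens attack.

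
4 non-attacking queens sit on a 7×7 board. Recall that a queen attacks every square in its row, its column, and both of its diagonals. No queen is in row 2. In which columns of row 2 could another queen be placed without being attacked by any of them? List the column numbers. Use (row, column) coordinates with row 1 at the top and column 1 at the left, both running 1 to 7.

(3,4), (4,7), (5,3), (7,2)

(3,4) attacks row 2 at column 4 and diagonals 3, 5.
(4,7) attacks row 2 at column 7 and diagonals 5.
(5,3) attacks row 2 at column 3 and diagonals 6.
(7,2) attacks row 2 at column 2 and diagonals 7.
Attacked columns: {2, 3, 4, 5, 6, 7}. Safe: {1}.

columns 1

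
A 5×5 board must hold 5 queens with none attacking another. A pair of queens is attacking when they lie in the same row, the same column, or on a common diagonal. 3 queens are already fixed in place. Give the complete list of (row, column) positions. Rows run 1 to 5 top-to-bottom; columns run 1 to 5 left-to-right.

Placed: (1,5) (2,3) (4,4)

Row 3: attacked by (1,5)→{3,5}; (2,3)→{2,3,4}; (4,4)→{3,4,5}. Safe: 1. Place at column 1.
Row 5: attacked by (1,5)→{1,5}; (2,3)→{3}; (3,1)→{1,3}; (4,4)→{3,4,5}. Safe: 2. Place at column 2.
Columns [5, 3, 1, 4, 2], r−c [-4, -1, 2, 0, 3], r+c [6, 5, 4, 8, 7] are all distinct, so no two queens attack.

(1,5) (2,3) (3,1) (4,4) (5,2)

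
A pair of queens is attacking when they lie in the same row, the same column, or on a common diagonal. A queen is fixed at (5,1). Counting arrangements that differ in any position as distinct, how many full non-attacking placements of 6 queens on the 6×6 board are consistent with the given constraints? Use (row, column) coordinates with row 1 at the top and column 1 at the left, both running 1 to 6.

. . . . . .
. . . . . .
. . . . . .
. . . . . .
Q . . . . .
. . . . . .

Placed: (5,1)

Branch on row 1: col 2 → 0; col 3 → 1; col 4 → 0; col 6 → 0.
Sum: 0 + 1 + 0 + 0 = 1.

1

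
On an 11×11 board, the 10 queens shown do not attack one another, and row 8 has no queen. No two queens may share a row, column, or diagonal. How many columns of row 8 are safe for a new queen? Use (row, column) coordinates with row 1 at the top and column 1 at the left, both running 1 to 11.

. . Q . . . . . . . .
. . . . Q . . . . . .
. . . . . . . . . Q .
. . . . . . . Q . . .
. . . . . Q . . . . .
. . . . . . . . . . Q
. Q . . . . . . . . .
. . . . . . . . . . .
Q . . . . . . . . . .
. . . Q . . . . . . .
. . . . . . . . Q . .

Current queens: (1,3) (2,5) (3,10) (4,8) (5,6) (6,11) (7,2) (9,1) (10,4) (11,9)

(1,3) attacks row 8 at column 3 and diagonals 10.
(2,5) attacks row 8 at column 5 and diagonals 11.
(3,10) attacks row 8 at column 10 and diagonals 5.
(4,8) attacks row 8 at column 8 and diagonals 4.
(5,6) attacks row 8 at column 6 and diagonals 3, 9.
(6,11) attacks row 8 at column 11 and diagonals 9.
(7,2) attacks row 8 at column 2 and diagonals 1, 3.
(9,1) attacks row 8 at column 1 and diagonals 2.
(10,4) attacks row 8 at column 4 and diagonals 2, 6.
(11,9) attacks row 8 at column 9 and diagonals 6.
Attacked columns: {1, 2, 3, 4, 5, 6, 8, 9, 10, 11}. Safe: {7}.

1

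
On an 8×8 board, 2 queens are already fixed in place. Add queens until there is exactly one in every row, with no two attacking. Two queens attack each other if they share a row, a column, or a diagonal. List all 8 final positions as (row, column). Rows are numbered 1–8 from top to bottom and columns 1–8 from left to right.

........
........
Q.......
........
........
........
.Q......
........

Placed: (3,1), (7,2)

Row 1: attacked by (3,1)→{1,3}; (7,2)→{2,8}. Safe: 4, 5, 6, 7. Place at column 7.
Row 2: attacked by (1,7)→{6,7,8}; (3,1)→{1,2}; (7,2)→{2,7}. Safe: 3, 4, 5. Place at column 3.
Row 4: attacked by (1,7)→{4,7}; (2,3)→{1,3,5}; (3,1)→{1,2}; (7,2)→{2,5}. Safe: 6, 8. Place at column 6.
Row 5: attacked by (1,7)→{3,7}; (2,3)→{3,6}; (3,1)→{1,3}; (4,6)→{5,6,7}; (7,2)→{2,4}. Safe: 8. Place at column 8.
Row 6: attacked by (1,7)→{2,7}; (2,3)→{3,7}; (3,1)→{1,4}; (4,6)→{4,6,8}; (5,8)→{7,8}; (7,2)→{1,2,3}. Safe: 5. Place at column 5.
Row 8: attacked by (1,7)→{7}; (2,3)→{3}; (3,1)→{1,6}; (4,6)→{2,6}; (5,8)→{5,8}; (6,5)→{3,5,7}; (7,2)→{1,2,3}. Safe: 4. Place at column 4.
Columns [7, 3, 1, 6, 8, 5, 2, 4], r−c [-6, -1, 2, -2, -3, 1, 5, 4], r+c [8, 5, 4, 10, 13, 11, 9, 12] are all distinct, so no two queens attack.

(1,7) (2,3) (3,1) (4,6) (5,8) (6,5) (7,2) (8,4)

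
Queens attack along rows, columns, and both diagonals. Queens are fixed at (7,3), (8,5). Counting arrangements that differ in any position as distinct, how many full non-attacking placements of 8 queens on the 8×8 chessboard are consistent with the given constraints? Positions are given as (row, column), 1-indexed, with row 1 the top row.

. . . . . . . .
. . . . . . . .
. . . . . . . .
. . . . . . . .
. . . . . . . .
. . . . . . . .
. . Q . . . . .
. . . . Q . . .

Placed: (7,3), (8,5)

Branch on row 1: col 1 → 0; col 2 → 1; col 4 → 1; col 6 → 0; col 7 → 1; col 8 → 0.
Sum: 0 + 1 + 1 + 0 + 1 + 0 = 3.

3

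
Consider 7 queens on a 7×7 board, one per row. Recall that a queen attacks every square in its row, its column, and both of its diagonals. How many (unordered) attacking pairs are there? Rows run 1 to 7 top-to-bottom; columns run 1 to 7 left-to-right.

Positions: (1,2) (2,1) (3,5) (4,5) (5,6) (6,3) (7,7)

Same column: (3,5)–(4,5) (column 5).
Same diagonal: (1,2)–(2,1) (|1−2| = |2−1| = 1); (1,2)–(4,5) (|1−4| = |2−5| = 3); (1,2)–(5,6) (|1−5| = |2−6| = 4); (4,5)–(5,6) (|4−5| = |5−6| = 1); (4,5)–(6,3) (|4−6| = |5−3| = 2).
Total attacking pairs: 6.

6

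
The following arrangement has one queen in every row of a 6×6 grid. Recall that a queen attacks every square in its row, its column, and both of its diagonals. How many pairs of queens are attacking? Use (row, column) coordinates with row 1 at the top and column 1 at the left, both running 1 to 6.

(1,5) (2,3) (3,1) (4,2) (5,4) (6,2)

3

Same column: (4,2)–(6,2) (column 2).
Same diagonal: (1,5)–(4,2) (|1−4| = |5−2| = 3); (3,1)–(4,2) (|3−4| = |1−2| = 1).
Total attacking pairs: 3.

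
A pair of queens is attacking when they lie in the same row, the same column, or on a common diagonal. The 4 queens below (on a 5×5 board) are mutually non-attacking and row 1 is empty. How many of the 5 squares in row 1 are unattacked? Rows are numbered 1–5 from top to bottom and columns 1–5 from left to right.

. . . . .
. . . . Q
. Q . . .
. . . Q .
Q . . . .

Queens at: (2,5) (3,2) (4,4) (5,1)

(2,5) attacks row 1 at column 5 and diagonals 4.
(3,2) attacks row 1 at column 2 and diagonals 4.
(4,4) attacks row 1 at column 4 and diagonals 1.
(5,1) attacks row 1 at column 1 and diagonals 5.
Attacked columns: {1, 2, 4, 5}. Safe: {3}.

1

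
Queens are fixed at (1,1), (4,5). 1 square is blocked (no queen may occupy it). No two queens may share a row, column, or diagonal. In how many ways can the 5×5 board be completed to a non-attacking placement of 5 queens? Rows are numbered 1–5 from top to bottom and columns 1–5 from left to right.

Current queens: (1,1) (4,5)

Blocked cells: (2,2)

Branch on row 2: col 4 → 1.
Sum: 1 = 1.

1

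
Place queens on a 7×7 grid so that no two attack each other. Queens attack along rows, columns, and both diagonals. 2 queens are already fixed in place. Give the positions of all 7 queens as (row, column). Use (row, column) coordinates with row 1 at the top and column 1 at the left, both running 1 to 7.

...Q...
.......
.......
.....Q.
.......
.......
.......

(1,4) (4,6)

(1,4) (2,1) (3,3) (4,6) (5,2) (6,7) (7,5)

Row 2: attacked by (1,4)→{3,4,5}; (4,6)→{4,6}. Safe: 1, 2, 7. Place at column 1.
Row 3: attacked by (1,4)→{2,4,6}; (2,1)→{1,2}; (4,6)→{5,6,7}. Safe: 3. Place at column 3.
Row 5: attacked by (1,4)→{4}; (2,1)→{1,4}; (3,3)→{1,3,5}; (4,6)→{5,6,7}. Safe: 2. Place at column 2.
Row 6: attacked by (1,4)→{4}; (2,1)→{1,5}; (3,3)→{3,6}; (4,6)→{4,6}; (5,2)→{1,2,3}. Safe: 7. Place at column 7.
Row 7: attacked by (1,4)→{4}; (2,1)→{1,6}; (3,3)→{3,7}; (4,6)→{3,6}; (5,2)→{2,4}; (6,7)→{6,7}. Safe: 5. Place at column 5.
Columns [4, 1, 3, 6, 2, 7, 5], r−c [-3, 1, 0, -2, 3, -1, 2], r+c [5, 3, 6, 10, 7, 13, 12] are all distinct, so no two queens attack.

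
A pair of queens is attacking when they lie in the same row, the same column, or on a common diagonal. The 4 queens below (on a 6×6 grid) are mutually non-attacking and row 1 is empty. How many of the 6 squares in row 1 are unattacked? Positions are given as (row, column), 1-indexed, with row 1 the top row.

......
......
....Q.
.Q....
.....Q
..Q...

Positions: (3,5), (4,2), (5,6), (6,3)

2

(3,5) attacks row 1 at column 5 and diagonals 3.
(4,2) attacks row 1 at column 2 and diagonals 5.
(5,6) attacks row 1 at column 6 and diagonals 2.
(6,3) attacks row 1 at column 3.
Attacked columns: {2, 3, 5, 6}. Safe: {1, 4}.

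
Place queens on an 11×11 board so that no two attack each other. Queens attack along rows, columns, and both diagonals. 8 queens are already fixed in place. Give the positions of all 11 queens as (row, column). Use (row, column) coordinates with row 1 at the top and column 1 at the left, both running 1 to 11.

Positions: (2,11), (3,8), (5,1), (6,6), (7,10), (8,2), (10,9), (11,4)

(1,3) (2,11) (3,8) (4,5) (5,1) (6,6) (7,10) (8,2) (9,7) (10,9) (11,4)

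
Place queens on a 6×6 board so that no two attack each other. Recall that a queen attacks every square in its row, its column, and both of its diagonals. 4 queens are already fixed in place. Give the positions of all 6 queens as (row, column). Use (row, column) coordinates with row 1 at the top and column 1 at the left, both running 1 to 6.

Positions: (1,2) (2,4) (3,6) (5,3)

(1,2) (2,4) (3,6) (4,1) (5,3) (6,5)

Row 4: attacked by (1,2)→{2,5}; (2,4)→{2,4,6}; (3,6)→{5,6}; (5,3)→{2,3,4}. Safe: 1. Place at column 1.
Row 6: attacked by (1,2)→{2}; (2,4)→{4}; (3,6)→{3,6}; (4,1)→{1,3}; (5,3)→{2,3,4}. Safe: 5. Place at column 5.
Columns [2, 4, 6, 1, 3, 5], r−c [-1, -2, -3, 3, 2, 1], r+c [3, 6, 9, 5, 8, 11] are all distinct, so no two queens attack.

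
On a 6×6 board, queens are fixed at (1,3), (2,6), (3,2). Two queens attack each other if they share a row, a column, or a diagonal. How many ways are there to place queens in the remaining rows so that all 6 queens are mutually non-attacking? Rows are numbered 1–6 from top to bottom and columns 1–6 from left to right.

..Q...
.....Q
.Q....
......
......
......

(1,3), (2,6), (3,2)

Branch on row 4: col 5 → 1.
Sum: 1 = 1.

1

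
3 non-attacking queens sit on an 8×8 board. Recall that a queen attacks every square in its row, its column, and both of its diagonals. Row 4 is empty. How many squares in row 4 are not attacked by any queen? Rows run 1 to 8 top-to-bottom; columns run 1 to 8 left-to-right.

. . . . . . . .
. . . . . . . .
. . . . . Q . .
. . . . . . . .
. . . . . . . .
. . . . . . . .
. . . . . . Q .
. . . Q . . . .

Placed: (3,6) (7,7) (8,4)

3

(3,6) attacks row 4 at column 6 and diagonals 5, 7.
(7,7) attacks row 4 at column 7 and diagonals 4.
(8,4) attacks row 4 at column 4 and diagonals 8.
Attacked columns: {4, 5, 6, 7, 8}. Safe: {1, 2, 3}.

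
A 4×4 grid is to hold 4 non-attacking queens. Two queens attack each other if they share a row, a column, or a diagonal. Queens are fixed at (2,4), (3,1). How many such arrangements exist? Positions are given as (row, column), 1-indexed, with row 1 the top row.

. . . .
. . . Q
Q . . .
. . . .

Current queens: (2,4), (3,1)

Branch on row 1: col 2 → 1.
Sum: 1 = 1.

1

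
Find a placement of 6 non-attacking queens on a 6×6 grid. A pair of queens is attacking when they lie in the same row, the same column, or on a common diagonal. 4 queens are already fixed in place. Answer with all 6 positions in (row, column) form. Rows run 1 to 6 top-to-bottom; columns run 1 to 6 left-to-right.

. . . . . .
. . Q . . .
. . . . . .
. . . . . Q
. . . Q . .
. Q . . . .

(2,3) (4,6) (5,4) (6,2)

(1,5) (2,3) (3,1) (4,6) (5,4) (6,2)

Row 1: attacked by (2,3)→{2,3,4}; (4,6)→{3,6}; (5,4)→{4}; (6,2)→{2}. Safe: 1, 5. Place at column 5.
Row 3: attacked by (1,5)→{3,5}; (2,3)→{2,3,4}; (4,6)→{5,6}; (5,4)→{2,4,6}; (6,2)→{2,5}. Safe: 1. Place at column 1.
Columns [5, 3, 1, 6, 4, 2], r−c [-4, -1, 2, -2, 1, 4], r+c [6, 5, 4, 10, 9, 8] are all distinct, so no two queens attack.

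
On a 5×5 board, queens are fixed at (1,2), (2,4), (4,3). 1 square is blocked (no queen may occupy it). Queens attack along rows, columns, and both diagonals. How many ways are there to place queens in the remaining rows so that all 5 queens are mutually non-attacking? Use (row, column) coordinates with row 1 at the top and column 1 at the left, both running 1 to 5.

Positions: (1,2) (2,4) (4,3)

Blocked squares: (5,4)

1

Branch on row 3: col 1 → 1.
Sum: 1 = 1.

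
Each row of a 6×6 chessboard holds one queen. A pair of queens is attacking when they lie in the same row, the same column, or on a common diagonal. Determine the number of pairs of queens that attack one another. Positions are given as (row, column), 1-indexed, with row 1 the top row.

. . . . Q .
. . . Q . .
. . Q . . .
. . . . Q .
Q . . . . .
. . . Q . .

8

Same column: (1,5)–(4,5) (column 5); (2,4)–(6,4) (column 4).
Same diagonal: (1,5)–(2,4) (|1−2| = |5−4| = 1); (1,5)–(3,3) (|1−3| = |5−3| = 2); (1,5)–(5,1) (|1−5| = |5−1| = 4); (2,4)–(3,3) (|2−3| = |4−3| = 1); (2,4)–(5,1) (|2−5| = |4−1| = 3); (3,3)–(5,1) (|3−5| = |3−1| = 2).
Total attacking pairs: 8.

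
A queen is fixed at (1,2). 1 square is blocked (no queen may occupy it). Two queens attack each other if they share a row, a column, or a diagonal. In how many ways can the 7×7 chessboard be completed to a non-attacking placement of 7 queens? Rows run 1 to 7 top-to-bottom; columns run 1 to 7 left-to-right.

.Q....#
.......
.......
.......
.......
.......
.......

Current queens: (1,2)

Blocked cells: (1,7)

7

Branch on row 2: col 4 → 2; col 5 → 3; col 6 → 1; col 7 → 1.
Sum: 2 + 3 + 1 + 1 = 7.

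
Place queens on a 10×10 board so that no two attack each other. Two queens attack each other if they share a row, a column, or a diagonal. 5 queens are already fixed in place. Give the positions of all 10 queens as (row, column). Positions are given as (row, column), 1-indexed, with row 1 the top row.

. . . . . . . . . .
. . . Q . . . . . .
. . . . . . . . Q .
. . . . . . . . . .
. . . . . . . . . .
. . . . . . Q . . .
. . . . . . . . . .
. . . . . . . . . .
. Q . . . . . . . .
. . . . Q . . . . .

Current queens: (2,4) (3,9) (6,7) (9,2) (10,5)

(1,6) (2,4) (3,9) (4,1) (5,3) (6,7) (7,10) (8,8) (9,2) (10,5)

Row 1: attacked by (2,4)→{3,4,5}; (3,9)→{7,9}; (6,7)→{2,7}; (9,2)→{2,10}; (10,5)→{5}. Safe: 1, 6, 8. Place at column 6.
Row 4: attacked by (1,6)→{3,6,9}; (2,4)→{2,4,6}; (3,9)→{8,9,10}; (6,7)→{5,7,9}; (9,2)→{2,7}; (10,5)→{5}. Safe: 1. Place at column 1.
Row 5: attacked by (1,6)→{2,6,10}; (2,4)→{1,4,7}; (3,9)→{7,9}; (4,1)→{1,2}; (6,7)→{6,7,8}; (9,2)→{2,6}; (10,5)→{5,10}. Safe: 3. Place at column 3.
Row 7: attacked by (1,6)→{6}; (2,4)→{4,9}; (3,9)→{5,9}; (4,1)→{1,4}; (5,3)→{1,3,5}; (6,7)→{6,7,8}; (9,2)→{2,4}; (10,5)→{2,5,8}. Safe: 10. Place at column 10.
Row 8: attacked by (1,6)→{6}; (2,4)→{4,10}; (3,9)→{4,9}; (4,1)→{1,5}; (5,3)→{3,6}; (6,7)→{5,7,9}; (7,10)→{9,10}; (9,2)→{1,2,3}; (10,5)→{3,5,7}. Safe: 8. Place at column 8.
Columns [6, 4, 9, 1, 3, 7, 10, 8, 2, 5], r−c [-5, -2, -6, 3, 2, -1, -3, 0, 7, 5], r+c [7, 6, 12, 5, 8, 13, 17, 16, 11, 15] are all distinct, so no two queens attack.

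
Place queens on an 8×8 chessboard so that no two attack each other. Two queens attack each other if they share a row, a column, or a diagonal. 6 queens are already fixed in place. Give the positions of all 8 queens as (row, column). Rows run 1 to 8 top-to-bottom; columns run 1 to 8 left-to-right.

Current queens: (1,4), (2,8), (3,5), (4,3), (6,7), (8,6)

(1,4) (2,8) (3,5) (4,3) (5,1) (6,7) (7,2) (8,6)

Row 5: attacked by (1,4)→{4,8}; (2,8)→{5,8}; (3,5)→{3,5,7}; (4,3)→{2,3,4}; (6,7)→{6,7,8}; (8,6)→{3,6}. Safe: 1. Place at column 1.
Row 7: attacked by (1,4)→{4}; (2,8)→{3,8}; (3,5)→{1,5}; (4,3)→{3,6}; (5,1)→{1,3}; (6,7)→{6,7,8}; (8,6)→{5,6,7}. Safe: 2. Place at column 2.
Columns [4, 8, 5, 3, 1, 7, 2, 6], r−c [-3, -6, -2, 1, 4, -1, 5, 2], r+c [5, 10, 8, 7, 6, 13, 9, 14] are all distinct, so no two queens attack.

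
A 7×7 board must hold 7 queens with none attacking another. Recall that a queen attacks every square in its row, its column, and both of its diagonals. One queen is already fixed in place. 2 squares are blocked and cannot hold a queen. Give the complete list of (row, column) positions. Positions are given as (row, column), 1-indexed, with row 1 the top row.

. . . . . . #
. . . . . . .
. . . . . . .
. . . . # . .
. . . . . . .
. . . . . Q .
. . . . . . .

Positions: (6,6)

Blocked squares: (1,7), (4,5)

(1,2) (2,7) (3,5) (4,3) (5,1) (6,6) (7,4)

Row 1: attacked by (6,6)→{1,6}. Blocked: 7. Safe: 2, 3, 4, 5. Place at column 2.
Row 2: attacked by (1,2)→{1,2,3}; (6,6)→{2,6}. Safe: 4, 5, 7. Place at column 7.
Row 3: attacked by (1,2)→{2,4}; (2,7)→{6,7}; (6,6)→{3,6}. Safe: 1, 5. Place at column 5.
Row 4: attacked by (1,2)→{2,5}; (2,7)→{5,7}; (3,5)→{4,5,6}; (6,6)→{4,6}. Blocked: 5. Safe: 1, 3. Place at column 3.
Row 5: attacked by (1,2)→{2,6}; (2,7)→{4,7}; (3,5)→{3,5,7}; (4,3)→{2,3,4}; (6,6)→{5,6,7}. Safe: 1. Place at column 1.
Row 7: attacked by (1,2)→{2}; (2,7)→{2,7}; (3,5)→{1,5}; (4,3)→{3,6}; (5,1)→{1,3}; (6,6)→{5,6,7}. Safe: 4. Place at column 4.
Columns [2, 7, 5, 3, 1, 6, 4], r−c [-1, -5, -2, 1, 4, 0, 3], r+c [3, 9, 8, 7, 6, 12, 11] are all distinct, so no two queens attack.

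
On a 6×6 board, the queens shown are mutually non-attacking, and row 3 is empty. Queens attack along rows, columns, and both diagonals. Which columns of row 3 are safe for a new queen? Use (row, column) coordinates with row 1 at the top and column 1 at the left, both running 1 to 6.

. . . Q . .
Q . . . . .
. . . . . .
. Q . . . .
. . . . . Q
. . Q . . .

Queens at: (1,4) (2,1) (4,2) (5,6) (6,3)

(1,4) attacks row 3 at column 4 and diagonals 2, 6.
(2,1) attacks row 3 at column 1 and diagonals 2.
(4,2) attacks row 3 at column 2 and diagonals 1, 3.
(5,6) attacks row 3 at column 6 and diagonals 4.
(6,3) attacks row 3 at column 3 and diagonals 6.
Attacked columns: {1, 2, 3, 4, 6}. Safe: {5}.

columns 5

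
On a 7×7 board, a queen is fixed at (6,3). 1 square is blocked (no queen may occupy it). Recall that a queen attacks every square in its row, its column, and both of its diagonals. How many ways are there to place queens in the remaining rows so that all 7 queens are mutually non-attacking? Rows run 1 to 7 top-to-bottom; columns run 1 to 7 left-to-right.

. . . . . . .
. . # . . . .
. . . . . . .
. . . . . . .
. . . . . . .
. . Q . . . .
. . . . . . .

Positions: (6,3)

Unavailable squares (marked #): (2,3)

Branch on row 1: col 1 → 0; col 2 → 3; col 4 → 1; col 5 → 0; col 6 → 1; col 7 → 1.
Sum: 0 + 3 + 1 + 0 + 1 + 1 = 6.

6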